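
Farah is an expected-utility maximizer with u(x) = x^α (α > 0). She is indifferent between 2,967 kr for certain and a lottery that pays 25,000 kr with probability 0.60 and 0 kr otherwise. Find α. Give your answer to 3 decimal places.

α ≈ 0.240

EU(lottery) = 0.60·25000^α + 0.40·0 = 0.60·25000^α.
Setting u(2967) equal to that: 2967^α = 0.60·25000^α ⇒ (2967/25000)^α = 0.60.
Taking logs: α·ln(2967/25000) = ln(0.60), so α = -0.510826 / -2.131324 ≈ 0.240.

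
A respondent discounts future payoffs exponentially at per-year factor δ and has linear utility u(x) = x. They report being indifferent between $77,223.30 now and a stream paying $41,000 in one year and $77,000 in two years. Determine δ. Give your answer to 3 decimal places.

The stream is worth 41000δ + 77000δ² today, so 41000δ + 77000δ² = 77223.30.
So 77000δ² + 41000δ − 77223.30 = 0.
δ = (−41000 + √(41000² + 4·77000·77223.30)) / (2·77000) = (−41000 + √25465776400.00) / 154000 ≈ 0.770.

δ ≈ 0.770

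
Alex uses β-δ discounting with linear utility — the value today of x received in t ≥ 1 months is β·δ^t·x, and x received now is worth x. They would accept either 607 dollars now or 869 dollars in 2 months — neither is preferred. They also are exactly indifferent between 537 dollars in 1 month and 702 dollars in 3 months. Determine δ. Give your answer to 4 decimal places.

From the later pair, β·δ^1·537 = β·δ^3·702; dividing through, δ^2 = 537/702 = 0.76496, so δ = 0.87462.

δ ≈ 0.8746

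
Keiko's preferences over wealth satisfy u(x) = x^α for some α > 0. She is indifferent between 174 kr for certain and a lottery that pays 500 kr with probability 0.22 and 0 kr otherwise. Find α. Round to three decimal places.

α ≈ 1.434

The lottery's expected utility is 0.22·u(500) + 0.78·u(0) = 0.22·500^α (since u(0) = 0 for α > 0).
Setting u(174) equal to that: 174^α = 0.22·500^α ⇒ (174/500)^α = 0.22.
α = ln(0.22) / ln(174/500) = -1.514128/-1.055553 ≈ 1.434.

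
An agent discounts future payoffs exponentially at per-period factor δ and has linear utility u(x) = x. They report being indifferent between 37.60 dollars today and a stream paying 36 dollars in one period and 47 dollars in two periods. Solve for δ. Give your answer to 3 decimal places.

Equating present values: 37.60 = 36δ + 47δ².
Rearranged: 47δ² + 36δ − 37.60 = 0.
The positive root is δ = [−36 + √(36² + 4·47·37.60)] / (2·47) = (−36 + 91.459)/94 ≈ 0.590.

δ ≈ 0.590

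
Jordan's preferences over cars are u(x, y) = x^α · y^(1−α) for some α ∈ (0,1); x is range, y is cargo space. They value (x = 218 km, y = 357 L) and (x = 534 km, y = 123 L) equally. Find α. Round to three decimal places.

α ≈ 0.543

Indifference: 218^α · 357^(1−α) = 534^α · 123^(1−α).
Taking logs: α·ln 218 + (1−α)·ln 357 = α·ln 534 + (1−α)·ln 123, i.e. α·-0.895901 = (1−α)·-1.065551.
Thus α·(-1.961452) = -1.065551, so α = -1.065551/-1.961452 ≈ 0.543.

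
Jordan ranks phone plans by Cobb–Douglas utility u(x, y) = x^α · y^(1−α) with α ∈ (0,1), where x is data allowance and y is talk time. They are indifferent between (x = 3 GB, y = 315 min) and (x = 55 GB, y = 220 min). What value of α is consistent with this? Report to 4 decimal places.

The Cobb–Douglas utilities coincide, so 3^α·315^(1−α) = 55^α·220^(1−α).
Taking logs: α·ln 3 + (1−α)·ln 315 = α·ln 55 + (1−α)·ln 220, i.e. α·-2.9087209 = (1−α)·-0.3589451.
So α/(1−α) = (-0.3589451)/(-2.9087209) = 0.1234031, and α = 0.1234031/1.1234031 ≈ 0.1098.

α ≈ 0.1098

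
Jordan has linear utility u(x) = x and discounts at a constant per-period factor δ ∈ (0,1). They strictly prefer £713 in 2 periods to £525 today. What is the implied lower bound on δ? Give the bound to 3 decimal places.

δ > 0.858

Under u(x) = x this choice says 525 < δ^2·713.
Dividing by 713: δ^2 > 0.73633. Both sides are positive, so the square root keeps the direction.
δ > 0.73633^(1/2) = 0.858.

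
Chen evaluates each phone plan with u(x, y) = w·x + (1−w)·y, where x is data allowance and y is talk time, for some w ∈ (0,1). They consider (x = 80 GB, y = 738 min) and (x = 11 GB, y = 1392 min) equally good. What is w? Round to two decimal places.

Indifference: w·80 + (1−w)·738 = w·11 + (1−w)·1392.
Collecting terms: w·69 = (1−w)·654.
Hence w = 654/(69+654) = 654/723 = 0.90.

w = 0.90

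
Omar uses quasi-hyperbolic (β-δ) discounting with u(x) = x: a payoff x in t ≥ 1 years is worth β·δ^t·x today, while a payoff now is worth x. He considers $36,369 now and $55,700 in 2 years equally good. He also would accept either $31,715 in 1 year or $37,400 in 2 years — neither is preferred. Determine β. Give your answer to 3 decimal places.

β ≈ 0.908

The second indifference involves only future payoffs, so β cancels: β·δ^1·31715 = β·δ^2·37400, giving δ = 31715/37400 = 0.84799.
The first indifference: 36369 = β·δ^2·55700, so β = 36369/(δ^2·55700) = 36369/(0.71909·55700) ≈ 0.908.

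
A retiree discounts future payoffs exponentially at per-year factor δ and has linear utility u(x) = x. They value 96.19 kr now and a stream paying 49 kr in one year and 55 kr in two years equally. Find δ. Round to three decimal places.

δ ≈ 0.950

The stream is worth 49δ + 55δ² today, so 49δ + 55δ² = 96.19.
That is, 55δ² + 49δ − 96.19 = 0, a quadratic in δ.
By the quadratic formula (taking the positive root), δ = (−49 + √23562.80) / 110 ≈ 0.950.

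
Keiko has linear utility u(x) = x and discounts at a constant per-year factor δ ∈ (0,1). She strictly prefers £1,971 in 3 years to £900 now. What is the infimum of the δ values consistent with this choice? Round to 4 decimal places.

δ > 0.7700

Comparing present values: 900 < δ^3·1971.
Hence δ^3 > 900/1971 = 0.45662, and x ↦ x^(1/3) is increasing on (0,∞).
δ > (900/1971)^(1/3) ≈ 0.7700.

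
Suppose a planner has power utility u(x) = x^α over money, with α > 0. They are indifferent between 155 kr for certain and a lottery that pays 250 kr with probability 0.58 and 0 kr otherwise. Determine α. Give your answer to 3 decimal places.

Since u(0) = 0, the lottery's EU is 0.58·250^α.
Equating: 155^α = 0.58·250^α, i.e. 0.6200^α = 0.58.
α = ln(0.58) / ln(155/250) = -0.544727/-0.478036 ≈ 1.140.

α ≈ 1.140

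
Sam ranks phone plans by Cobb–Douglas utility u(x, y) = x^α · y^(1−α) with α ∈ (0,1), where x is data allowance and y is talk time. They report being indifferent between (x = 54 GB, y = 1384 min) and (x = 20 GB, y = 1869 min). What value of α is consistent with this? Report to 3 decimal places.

The Cobb–Douglas utilities coincide, so 54^α·1384^(1−α) = 20^α·1869^(1−α).
Taking logs: α·ln 54 + (1−α)·ln 1384 = α·ln 20 + (1−α)·ln 1869, i.e. α·0.993252 = (1−α)·0.300426.
Thus α·(1.293678) = 0.300426, so α = 0.300426/1.293678 ≈ 0.232.

α ≈ 0.232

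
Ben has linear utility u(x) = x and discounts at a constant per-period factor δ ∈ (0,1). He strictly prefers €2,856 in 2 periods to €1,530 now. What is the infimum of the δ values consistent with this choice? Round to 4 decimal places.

δ > 0.7319

Comparing present values: 1530 < δ^2·2856.
Dividing by 2856: δ^2 > 0.53571. Both sides are positive, so the square root keeps the direction.
δ > 0.53571^(1/2) = 0.7319.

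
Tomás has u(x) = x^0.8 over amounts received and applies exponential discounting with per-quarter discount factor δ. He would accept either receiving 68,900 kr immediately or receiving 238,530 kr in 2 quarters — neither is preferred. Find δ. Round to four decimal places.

Equating discounted utilities: u(68900) = δ^2·u(238530) ⇒ δ^2 = u(68900)/u(238530).
With u(x) = x^0.8: δ^2 = 68900^0.8/238530^0.8 = (68900/238530)^0.8 = 0.37029.
Hence δ = (0.37029)^(1/2) = 0.608514.

δ ≈ 0.6085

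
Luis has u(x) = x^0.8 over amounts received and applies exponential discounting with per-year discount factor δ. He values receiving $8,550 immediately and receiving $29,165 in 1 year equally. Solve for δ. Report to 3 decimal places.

The payoff in 1 year is discounted by δ, so u(8550) = δ·u(29165) and δ = u(8550)/u(29165).
Since u(x) = x^0.8, δ = (8550/29165)^0.8 = 0.29316^0.8 = 0.37470.

δ ≈ 0.375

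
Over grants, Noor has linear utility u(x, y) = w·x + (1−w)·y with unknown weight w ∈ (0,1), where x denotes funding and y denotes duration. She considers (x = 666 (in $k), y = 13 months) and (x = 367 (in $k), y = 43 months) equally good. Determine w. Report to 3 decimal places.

Equating utilities: w·666 + (1−w)·13 = w·367 + (1−w)·43.
Collecting terms: w·299 = (1−w)·30.
The marginal rate of substitution is 30/299, so w = 30/(299+30) = 0.091.

w = 0.091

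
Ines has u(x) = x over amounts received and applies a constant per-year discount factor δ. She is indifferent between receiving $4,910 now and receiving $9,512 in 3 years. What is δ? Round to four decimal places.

Indifference means u(4910) = δ^3 · u(9512), so δ^3 = u(4910)/u(9512).
With u(x) = x: δ^3 = 4910/9512 = 0.51619.
So δ = 0.51619^(1/3) ≈ 0.8022.

δ ≈ 0.8022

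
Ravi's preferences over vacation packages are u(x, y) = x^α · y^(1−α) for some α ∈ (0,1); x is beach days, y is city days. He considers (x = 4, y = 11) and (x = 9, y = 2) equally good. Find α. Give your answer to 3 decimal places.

The Cobb–Douglas utilities coincide, so 4^α·11^(1−α) = 9^α·2^(1−α).
Rearrange to (4/9)^α = (2/11)^(1−α) and take logs: α·-0.810930 = (1−α)·-1.704748.
With A = -0.810930 and B = -1.704748: α·A = (1−α)·B, so α = B/(A+B) = -1.704748/-2.515678 ≈ 0.678.

α ≈ 0.678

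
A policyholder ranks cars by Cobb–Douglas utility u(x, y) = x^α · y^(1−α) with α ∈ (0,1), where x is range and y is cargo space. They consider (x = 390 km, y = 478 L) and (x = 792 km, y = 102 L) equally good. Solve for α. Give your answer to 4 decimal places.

Indifference: 390^α · 478^(1−α) = 792^α · 102^(1−α).
Rearrange to (390/792)^α = (102/478)^(1−α) and take logs: α·-0.7084147 = (1−α)·-1.5446379.
So α/(1−α) = (-1.5446379)/(-0.7084147) = 2.1804148, and α = 2.1804148/3.1804148 ≈ 0.6856.

α ≈ 0.6856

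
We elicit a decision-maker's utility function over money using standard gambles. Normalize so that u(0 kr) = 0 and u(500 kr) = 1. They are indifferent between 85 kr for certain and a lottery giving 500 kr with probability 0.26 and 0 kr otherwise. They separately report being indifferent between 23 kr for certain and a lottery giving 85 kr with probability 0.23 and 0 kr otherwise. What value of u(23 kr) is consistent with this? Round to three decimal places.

From the first indifference, u(85 kr) = 0.26·u(500 kr) + 0.74·u(0 kr) = 0.26·1 + 0.74·0 = 0.26.
Chaining: u(23 kr) = 0.23·0.26 + 0.77·0.00 = 0.0598.

0.060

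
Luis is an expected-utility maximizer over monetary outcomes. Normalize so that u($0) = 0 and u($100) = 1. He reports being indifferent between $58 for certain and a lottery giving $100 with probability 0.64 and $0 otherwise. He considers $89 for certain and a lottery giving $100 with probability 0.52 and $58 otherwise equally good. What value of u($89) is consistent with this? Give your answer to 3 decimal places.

0.827

The first gamble pins u($58): it must equal 0.64·1 + 0.36·0 = 0.64.
Chaining: u($89) = 0.52·1.00 + 0.48·0.64 = 0.8272.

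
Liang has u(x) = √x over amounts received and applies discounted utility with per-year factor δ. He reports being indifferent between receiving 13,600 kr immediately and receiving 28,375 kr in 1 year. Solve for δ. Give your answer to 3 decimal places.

Indifference means u(13600) = δ · u(28375), so δ = u(13600)/u(28375).
With u(x) = √x: δ = √13600/√28375 = √(13600/28375) = 0.69231.

δ ≈ 0.692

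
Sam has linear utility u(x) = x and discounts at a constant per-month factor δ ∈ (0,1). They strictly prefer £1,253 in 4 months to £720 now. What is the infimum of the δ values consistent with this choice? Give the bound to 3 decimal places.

Under u(x) = x this choice says 720 < δ^4·1253.
Dividing by 1253: δ^4 > 0.57462. Both sides are positive, so the 4th root keeps the direction.
δ > 0.57462^(1/4) = 0.871.

δ > 0.871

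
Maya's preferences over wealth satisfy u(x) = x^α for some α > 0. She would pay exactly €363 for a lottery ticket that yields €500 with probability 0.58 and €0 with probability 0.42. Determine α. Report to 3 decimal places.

EU(lottery) = 0.58·500^α + 0.42·0 = 0.58·500^α.
Indifference: 363^α = 0.58·500^α, so (363/500)^α = 0.58.
Taking logs: α·ln(363/500) = ln(0.58), so α = -0.544727 / -0.320205 ≈ 1.701.

α ≈ 1.701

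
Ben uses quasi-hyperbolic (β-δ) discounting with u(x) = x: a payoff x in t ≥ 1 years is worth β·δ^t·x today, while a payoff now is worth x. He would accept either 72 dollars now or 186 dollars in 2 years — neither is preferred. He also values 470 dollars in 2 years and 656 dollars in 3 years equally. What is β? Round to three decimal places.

β ≈ 0.754

From the later pair, β·δ^2·470 = β·δ^3·656; dividing through, δ = 470/656 = 0.71646.
Substituting δ into 72 = β·δ^2·186: β = 72/(95.477) ≈ 0.754.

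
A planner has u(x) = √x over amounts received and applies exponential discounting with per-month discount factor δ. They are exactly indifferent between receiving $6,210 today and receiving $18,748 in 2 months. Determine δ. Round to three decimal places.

δ ≈ 0.759

Equating discounted utilities: u(6210) = δ^2·u(18748) ⇒ δ^2 = u(6210)/u(18748).
With u(x) = √x: δ^2 = √6210/√18748 = √(6210/18748) = 0.57553.
Taking the square root: δ = 0.57553^(1/2) ≈ 0.759.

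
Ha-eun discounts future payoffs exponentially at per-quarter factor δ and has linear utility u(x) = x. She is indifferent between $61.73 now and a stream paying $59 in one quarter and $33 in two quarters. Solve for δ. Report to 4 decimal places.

δ ≈ 0.7400

Equating present values: 61.73 = 59δ + 33δ².
So 33δ² + 59δ − 61.73 = 0.
The positive root is δ = [−59 + √(59² + 4·33·61.73)] / (2·33) = (−59 + 107.840)/66 ≈ 0.7400.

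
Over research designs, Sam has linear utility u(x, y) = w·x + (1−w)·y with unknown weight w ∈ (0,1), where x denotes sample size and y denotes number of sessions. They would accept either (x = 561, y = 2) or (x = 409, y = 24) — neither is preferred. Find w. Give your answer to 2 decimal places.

Indifference: w·561 + (1−w)·2 = w·409 + (1−w)·24.
w·(561−409) = (1−w)·(24−2), i.e. w·152 = (1−w)·22.
The marginal rate of substitution is 22/152, so w = 22/(152+22) = 0.13.

w = 0.13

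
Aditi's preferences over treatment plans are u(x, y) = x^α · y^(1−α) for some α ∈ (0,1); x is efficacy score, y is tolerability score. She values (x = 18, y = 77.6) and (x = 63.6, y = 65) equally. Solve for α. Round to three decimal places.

α ≈ 0.123

The Cobb–Douglas utilities coincide, so 18^α·77.6^(1−α) = 63.6^α·65^(1−α).
Rearrange to (18/63.6)^α = (65/77.6)^(1−α) and take logs: α·-1.262242 = (1−α)·-0.177180.
Thus α·(-1.439422) = -0.177180, so α = -0.177180/-1.439422 ≈ 0.123.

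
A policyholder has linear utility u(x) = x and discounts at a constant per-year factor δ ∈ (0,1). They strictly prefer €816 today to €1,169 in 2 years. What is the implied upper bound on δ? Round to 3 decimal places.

Under u(x) = x this choice says 816 > δ^2·1169.
Hence δ^2 < 816/1169 = 0.69803, and x ↦ x^(1/2) is increasing on (0,∞).
δ < (816/1169)^(1/2) ≈ 0.835.

δ < 0.835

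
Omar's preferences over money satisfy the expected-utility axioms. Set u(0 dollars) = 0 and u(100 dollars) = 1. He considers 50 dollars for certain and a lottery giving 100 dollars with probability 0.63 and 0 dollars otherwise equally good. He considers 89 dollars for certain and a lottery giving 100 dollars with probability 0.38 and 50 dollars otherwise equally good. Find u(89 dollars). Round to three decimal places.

From the first indifference, u(50 dollars) = 0.63·u(100 dollars) + 0.37·u(0 dollars) = 0.63·1 + 0.37·0 = 0.63.
Chaining: u(89 dollars) = 0.38·1.00 + 0.62·0.63 = 0.7706.

0.771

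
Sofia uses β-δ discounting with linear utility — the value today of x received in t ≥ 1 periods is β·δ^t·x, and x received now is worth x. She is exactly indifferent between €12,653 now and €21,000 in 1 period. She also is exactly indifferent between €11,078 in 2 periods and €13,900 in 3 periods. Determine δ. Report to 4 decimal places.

The second indifference involves only future payoffs, so β cancels: β·δ^2·11078 = β·δ^3·13900, giving δ = 11078/13900 = 0.79698.

δ ≈ 0.7970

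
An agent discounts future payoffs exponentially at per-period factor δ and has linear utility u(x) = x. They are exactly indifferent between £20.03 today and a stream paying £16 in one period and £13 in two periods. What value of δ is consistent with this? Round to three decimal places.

δ ≈ 0.770

Equating present values: 20.03 = 16δ + 13δ².
So 13δ² + 16δ − 20.03 = 0.
δ = (−16 + √(16² + 4·13·20.03)) / (2·13) = (−16 + √1297.56) / 26 ≈ 0.770.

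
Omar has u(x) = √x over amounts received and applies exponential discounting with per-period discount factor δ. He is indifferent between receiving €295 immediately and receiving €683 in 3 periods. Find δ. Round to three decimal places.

Equating discounted utilities: u(295) = δ^3·u(683) ⇒ δ^3 = u(295)/u(683).
Since u(x) = √x, δ^3 = √(295/683) = 0.65720.
Taking the cube root: δ = 0.65720^(1/3) ≈ 0.869.

δ ≈ 0.869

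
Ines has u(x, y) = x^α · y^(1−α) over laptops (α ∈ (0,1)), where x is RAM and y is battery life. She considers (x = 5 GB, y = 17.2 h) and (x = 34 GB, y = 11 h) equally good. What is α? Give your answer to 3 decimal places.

The Cobb–Douglas utilities coincide, so 5^α·17.2^(1−α) = 34^α·11^(1−α).
(5/34)^α = (11/17.2)^(1−α); take logs: α·ln(5/34) = (1−α)·ln(11/17.2), i.e. α·-1.916923 = (1−α)·-0.447014.
So α/(1−α) = (-0.447014)/(-1.916923) = 0.233194, and α = 0.233194/1.233194 ≈ 0.189.

α ≈ 0.189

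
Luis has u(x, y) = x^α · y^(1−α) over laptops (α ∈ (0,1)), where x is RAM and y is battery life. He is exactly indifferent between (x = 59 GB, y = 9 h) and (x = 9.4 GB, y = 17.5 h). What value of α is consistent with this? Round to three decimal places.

α ≈ 0.266

Indifference: 59^α · 9^(1−α) = 9.4^α · 17.5^(1−α).
(59/9.4)^α = (17.5/9)^(1−α); take logs: α·ln(59/9.4) = (1−α)·ln(17.5/9), i.e. α·1.836828 = (1−α)·0.664976.
With A = 1.836828 and B = 0.664976: α·A = (1−α)·B, so α = B/(A+B) = 0.664976/2.501804 ≈ 0.266.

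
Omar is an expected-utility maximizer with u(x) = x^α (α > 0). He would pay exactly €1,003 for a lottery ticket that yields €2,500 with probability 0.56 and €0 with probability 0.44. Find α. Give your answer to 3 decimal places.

α ≈ 0.635

The lottery's expected utility is 0.56·u(2500) + 0.44·u(0) = 0.56·2500^α (since u(0) = 0 for α > 0).
Indifference: 1003^α = 0.56·2500^α, so (1003/2500)^α = 0.56.
α = ln(0.56) / ln(1003/2500) = -0.579818/-0.913295 ≈ 0.635.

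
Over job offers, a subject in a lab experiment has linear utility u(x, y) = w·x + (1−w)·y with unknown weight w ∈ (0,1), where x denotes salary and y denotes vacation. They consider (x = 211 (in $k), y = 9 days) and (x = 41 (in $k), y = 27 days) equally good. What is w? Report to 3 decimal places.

w = 0.096

Equating utilities: w·211 + (1−w)·9 = w·41 + (1−w)·27.
w·(211−41) = (1−w)·(27−9), i.e. w·170 = (1−w)·18.
Hence w = 18/(170+18) = 18/188 = 0.096.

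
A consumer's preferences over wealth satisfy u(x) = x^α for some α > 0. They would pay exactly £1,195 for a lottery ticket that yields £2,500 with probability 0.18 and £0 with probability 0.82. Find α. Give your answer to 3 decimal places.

α ≈ 2.323

The lottery's expected utility is 0.18·u(2500) + 0.82·u(0) = 0.18·2500^α (since u(0) = 0 for α > 0).
Setting u(1195) equal to that: 1195^α = 0.18·2500^α ⇒ (1195/2500)^α = 0.18.
Taking logs: α·ln(1195/2500) = ln(0.18), so α = -1.714798 / -0.738145 ≈ 2.323.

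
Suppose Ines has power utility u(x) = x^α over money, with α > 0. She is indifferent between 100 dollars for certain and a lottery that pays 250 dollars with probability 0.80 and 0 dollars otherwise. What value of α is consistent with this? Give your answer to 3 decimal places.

α ≈ 0.244

EU(lottery) = 0.80·250^α + 0.20·0 = 0.80·250^α.
Equating: 100^α = 0.80·250^α, i.e. 0.4000^α = 0.80.
Taking logs: α·ln(100/250) = ln(0.80), so α = -0.223144 / -0.916291 ≈ 0.244.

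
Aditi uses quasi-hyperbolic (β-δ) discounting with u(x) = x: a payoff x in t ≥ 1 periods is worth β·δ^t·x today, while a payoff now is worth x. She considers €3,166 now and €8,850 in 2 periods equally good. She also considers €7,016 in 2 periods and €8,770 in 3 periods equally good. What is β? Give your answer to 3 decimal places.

β ≈ 0.559

From the later pair, β·δ^2·7016 = β·δ^3·8770; dividing through, δ = 7016/8770 = 0.80000.
Now use the now-vs-future pair: 3166 = β·δ^2·8850 gives β = 3166/(0.64000·8850) ≈ 0.559.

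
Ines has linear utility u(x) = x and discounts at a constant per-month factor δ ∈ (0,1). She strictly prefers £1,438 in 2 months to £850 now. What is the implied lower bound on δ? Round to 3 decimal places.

δ > 0.769

The preference means 850 < δ^2·1438.
Hence δ^2 > 850/1438 = 0.59110, and x ↦ x^(1/2) is increasing on (0,∞).
δ > (850/1438)^(1/2) ≈ 0.769.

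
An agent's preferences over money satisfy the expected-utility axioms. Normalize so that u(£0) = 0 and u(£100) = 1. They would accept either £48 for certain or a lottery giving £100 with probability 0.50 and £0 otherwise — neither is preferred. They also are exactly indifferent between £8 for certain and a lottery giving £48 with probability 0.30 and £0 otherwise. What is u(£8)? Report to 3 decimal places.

First, u(£48) = 0.50·u(£100) + 0.50·u(£0) = 0.50.
Chaining: u(£8) = 0.30·0.50 + 0.70·0.00 = 0.1500.

0.150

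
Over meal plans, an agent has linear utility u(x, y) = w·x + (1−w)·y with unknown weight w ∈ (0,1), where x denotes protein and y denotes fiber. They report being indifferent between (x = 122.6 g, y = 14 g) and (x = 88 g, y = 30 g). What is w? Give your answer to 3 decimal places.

u(122.6,14) = u(88,30) means w·122.6 + (1−w)·14 = w·88 + (1−w)·30.
Collecting terms: w·34.6 = (1−w)·16.
So w/(1−w) = 16/34.6 = 0.4624, giving w = 16/(34.6+16) = 0.316.

w = 0.316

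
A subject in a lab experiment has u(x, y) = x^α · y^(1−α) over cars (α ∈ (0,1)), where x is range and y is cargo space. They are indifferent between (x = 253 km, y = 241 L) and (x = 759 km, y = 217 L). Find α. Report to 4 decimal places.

The Cobb–Douglas utilities coincide, so 253^α·241^(1−α) = 759^α·217^(1−α).
(253/759)^α = (217/241)^(1−α); take logs: α·ln(253/759) = (1−α)·ln(217/241), i.e. α·-1.0986123 = (1−α)·-0.1048996.
Thus α·(-1.2035119) = -0.1048996, so α = -0.1048996/-1.2035119 ≈ 0.0872.

α ≈ 0.0872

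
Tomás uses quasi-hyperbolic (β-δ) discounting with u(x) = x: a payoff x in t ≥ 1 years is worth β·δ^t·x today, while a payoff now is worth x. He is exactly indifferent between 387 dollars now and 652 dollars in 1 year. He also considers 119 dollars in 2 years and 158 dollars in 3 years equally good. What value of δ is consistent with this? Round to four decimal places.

From the later pair, β·δ^2·119 = β·δ^3·158; dividing through, δ = 119/158 = 0.75316.

δ ≈ 0.7532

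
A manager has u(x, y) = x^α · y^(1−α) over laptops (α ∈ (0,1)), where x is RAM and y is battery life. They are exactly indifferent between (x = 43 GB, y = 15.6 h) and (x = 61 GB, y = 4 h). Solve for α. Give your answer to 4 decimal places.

α ≈ 0.7956

Indifference: 43^α · 15.6^(1−α) = 61^α · 4^(1−α).
Taking logs: α·ln 43 + (1−α)·ln 15.6 = α·ln 61 + (1−α)·ln 4, i.e. α·-0.3496737 = (1−α)·-1.3609766.
With A = -0.3496737 and B = -1.3609766: α·A = (1−α)·B, so α = B/(A+B) = -1.3609766/-1.7106503 ≈ 0.7956.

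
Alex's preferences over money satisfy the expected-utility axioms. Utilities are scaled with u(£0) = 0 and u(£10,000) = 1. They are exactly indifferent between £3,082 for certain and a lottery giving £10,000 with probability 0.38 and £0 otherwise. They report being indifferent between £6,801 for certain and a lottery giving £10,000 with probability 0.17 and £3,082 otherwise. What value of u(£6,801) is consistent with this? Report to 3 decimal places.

0.485

The first gamble pins u(£3,082): it must equal 0.38·1 + 0.62·0 = 0.38.
Chaining: u(£6,801) = 0.17·1.00 + 0.83·0.38 = 0.4854.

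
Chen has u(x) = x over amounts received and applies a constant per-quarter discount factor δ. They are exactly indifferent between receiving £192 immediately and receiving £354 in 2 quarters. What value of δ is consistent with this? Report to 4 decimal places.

Indifference means u(192) = δ^2 · u(354), so δ^2 = u(192)/u(354).
With u(x) = x: δ^2 = 192/354 = 0.54237.
So δ = 0.54237^(1/2) ≈ 0.7365.

δ ≈ 0.7365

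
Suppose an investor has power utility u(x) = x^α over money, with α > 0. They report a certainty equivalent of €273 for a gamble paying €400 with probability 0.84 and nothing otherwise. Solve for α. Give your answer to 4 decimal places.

α ≈ 0.4564

The lottery's expected utility is 0.84·u(400) + 0.16·u(0) = 0.84·400^α (since u(0) = 0 for α > 0).
Equating: 273^α = 0.84·400^α, i.e. 0.6825^α = 0.84.
Take logs: α = ln 0.84 / ln(273/400) ≈ 0.456431.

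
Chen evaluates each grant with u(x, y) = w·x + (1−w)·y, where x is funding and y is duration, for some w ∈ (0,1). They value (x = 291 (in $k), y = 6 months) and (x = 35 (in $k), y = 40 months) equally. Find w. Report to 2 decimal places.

w = 0.12

u(291,6) = u(35,40) means w·291 + (1−w)·6 = w·35 + (1−w)·40.
Collecting terms: w·256 = (1−w)·34.
The marginal rate of substitution is 34/256, so w = 34/(256+34) = 0.12.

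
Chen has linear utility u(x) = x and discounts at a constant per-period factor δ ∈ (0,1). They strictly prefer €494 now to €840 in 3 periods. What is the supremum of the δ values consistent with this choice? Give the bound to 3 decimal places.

δ < 0.838

Under u(x) = x this choice says 494 > δ^3·840.
Hence δ^3 < 494/840 = 0.58810, and x ↦ x^(1/3) is increasing on (0,∞).
δ < 0.58810^(1/3) = 0.838.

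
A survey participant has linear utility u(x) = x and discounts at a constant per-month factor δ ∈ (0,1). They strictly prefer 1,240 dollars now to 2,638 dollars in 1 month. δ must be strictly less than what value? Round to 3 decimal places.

δ < 0.470

The preference means 1240 > δ·2638.
So δ < 1240/2638 = 0.47005.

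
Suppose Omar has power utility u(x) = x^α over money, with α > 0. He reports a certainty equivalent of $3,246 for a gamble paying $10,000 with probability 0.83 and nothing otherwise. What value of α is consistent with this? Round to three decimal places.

α ≈ 0.166

The lottery's expected utility is 0.83·u(10000) + 0.17·u(0) = 0.83·10000^α (since u(0) = 0 for α > 0).
Equating: 3246^α = 0.83·10000^α, i.e. 0.3246^α = 0.83.
α = ln(0.83) / ln(3246/10000) = -0.186330/-1.125162 ≈ 0.166.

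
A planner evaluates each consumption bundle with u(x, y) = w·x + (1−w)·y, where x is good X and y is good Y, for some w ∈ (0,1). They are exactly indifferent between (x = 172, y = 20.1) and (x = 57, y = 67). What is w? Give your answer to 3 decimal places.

w = 0.290

u(172,20.1) = u(57,67) means w·172 + (1−w)·20.1 = w·57 + (1−w)·67.
Collecting terms: w·115 = (1−w)·46.9.
Hence w = 46.9/(115+46.9) = 46.9/161.9 = 0.290.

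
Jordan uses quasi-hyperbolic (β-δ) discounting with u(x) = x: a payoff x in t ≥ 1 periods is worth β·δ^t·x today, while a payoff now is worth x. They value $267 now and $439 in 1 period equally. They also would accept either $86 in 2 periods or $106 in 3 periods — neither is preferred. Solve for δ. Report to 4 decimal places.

δ ≈ 0.8113

Both payoffs in the second observation are in the future, so β drops out: δ^2·86 = δ^3·106 ⇒ δ = 86/106 = 0.81132.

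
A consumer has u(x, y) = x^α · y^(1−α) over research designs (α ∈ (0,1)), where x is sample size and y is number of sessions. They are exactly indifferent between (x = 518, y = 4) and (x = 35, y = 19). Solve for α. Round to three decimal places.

α ≈ 0.366

The Cobb–Douglas utilities coincide, so 518^α·4^(1−α) = 35^α·19^(1−α).
Taking logs: α·ln 518 + (1−α)·ln 4 = α·ln 35 + (1−α)·ln 19, i.e. α·2.694627 = (1−α)·1.558145.
So α/(1−α) = (1.558145)/(2.694627) = 0.578241, and α = 0.578241/1.578241 ≈ 0.366.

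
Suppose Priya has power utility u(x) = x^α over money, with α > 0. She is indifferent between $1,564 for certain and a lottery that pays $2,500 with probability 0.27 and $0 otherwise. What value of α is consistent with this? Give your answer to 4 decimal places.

The lottery's expected utility is 0.27·u(2500) + 0.73·u(0) = 0.27·2500^α (since u(0) = 0 for α > 0).
Equating: 1564^α = 0.27·2500^α, i.e. 0.6256^α = 0.27.
α = ln(0.27) / ln(1564/2500) = -1.3093333/-0.4690441 ≈ 2.7915.

α ≈ 2.7915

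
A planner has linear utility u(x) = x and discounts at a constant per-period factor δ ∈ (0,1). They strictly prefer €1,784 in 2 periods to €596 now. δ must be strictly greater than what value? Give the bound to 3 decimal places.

δ > 0.578

Under u(x) = x this choice says 596 < δ^2·1784.
So δ^2 > 596/1784 = 0.33408; taking the square root of both positive sides preserves the inequality.
δ > (596/1784)^(1/2) ≈ 0.578.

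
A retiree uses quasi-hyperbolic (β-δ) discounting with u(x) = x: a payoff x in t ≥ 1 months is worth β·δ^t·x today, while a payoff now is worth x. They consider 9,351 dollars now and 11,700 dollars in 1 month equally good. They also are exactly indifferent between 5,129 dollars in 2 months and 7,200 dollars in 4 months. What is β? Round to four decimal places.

β ≈ 0.9469

From the later pair, β·δ^2·5129 = β·δ^4·7200; dividing through, δ^2 = 5129/7200 = 0.71236, so δ = 0.84401.
The first indifference: 9351 = β·δ·11700, so β = 9351/(δ·11700) = 9351/(0.84401·11700) ≈ 0.9469.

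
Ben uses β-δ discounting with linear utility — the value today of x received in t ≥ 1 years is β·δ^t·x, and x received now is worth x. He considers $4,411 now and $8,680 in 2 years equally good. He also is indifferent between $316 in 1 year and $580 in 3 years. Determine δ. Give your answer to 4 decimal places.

The second indifference involves only future payoffs, so β cancels: β·δ^1·316 = β·δ^3·580, giving δ^2 = 316/580 = 0.54483, so δ = 0.73812.

δ ≈ 0.7381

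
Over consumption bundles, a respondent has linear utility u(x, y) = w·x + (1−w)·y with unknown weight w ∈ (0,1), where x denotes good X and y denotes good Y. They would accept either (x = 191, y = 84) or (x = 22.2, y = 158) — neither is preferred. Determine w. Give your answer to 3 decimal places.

w = 0.305

u(191,84) = u(22.2,158) means w·191 + (1−w)·84 = w·22.2 + (1−w)·158.
Collecting terms: w·168.8 = (1−w)·74.
The marginal rate of substitution is 74/168.8, so w = 74/(168.8+74) = 0.305.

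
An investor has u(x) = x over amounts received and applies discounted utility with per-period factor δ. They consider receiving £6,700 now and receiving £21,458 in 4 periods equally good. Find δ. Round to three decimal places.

Equating discounted utilities: u(6700) = δ^4·u(21458) ⇒ δ^4 = u(6700)/u(21458).
With u(x) = x: δ^4 = 6700/21458 = 0.31224.
Taking the 4th root: δ = 0.31224^(1/4) ≈ 0.748.

δ ≈ 0.748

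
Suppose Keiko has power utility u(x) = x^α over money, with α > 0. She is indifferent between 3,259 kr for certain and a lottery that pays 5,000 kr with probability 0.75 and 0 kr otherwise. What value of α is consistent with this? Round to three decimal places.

α ≈ 0.672

Since u(0) = 0, the lottery's EU is 0.75·5000^α.
Indifference: 3259^α = 0.75·5000^α, so (3259/5000)^α = 0.75.
Take logs: α = ln 0.75 / ln(3259/5000) ≈ 0.67213.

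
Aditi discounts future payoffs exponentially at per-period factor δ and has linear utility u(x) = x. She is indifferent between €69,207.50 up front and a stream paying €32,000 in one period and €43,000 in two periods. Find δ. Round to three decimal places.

Equating present values: 69207.50 = 32000δ + 43000δ².
That is, 43000δ² + 32000δ − 69207.50 = 0, a quadratic in δ.
By the quadratic formula (taking the positive root), δ = (−32000 + √12927690000.00) / 86000 ≈ 0.950.

δ ≈ 0.950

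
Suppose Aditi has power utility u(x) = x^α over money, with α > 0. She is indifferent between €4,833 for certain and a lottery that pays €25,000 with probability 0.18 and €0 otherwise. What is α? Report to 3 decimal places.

α ≈ 1.043

Since u(0) = 0, the lottery's EU is 0.18·25000^α.
Indifference: 4833^α = 0.18·25000^α, so (4833/25000)^α = 0.18.
Taking logs: α·ln(4833/25000) = ln(0.18), so α = -1.714798 / -1.643408 ≈ 1.043.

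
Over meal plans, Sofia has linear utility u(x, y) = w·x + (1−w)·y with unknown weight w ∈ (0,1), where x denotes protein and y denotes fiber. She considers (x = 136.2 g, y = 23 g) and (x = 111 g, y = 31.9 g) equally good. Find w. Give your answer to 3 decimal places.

w = 0.261

u(136.2,23) = u(111,31.9) means w·136.2 + (1−w)·23 = w·111 + (1−w)·31.9.
Collecting terms: w·25.2 = (1−w)·8.9.
So w/(1−w) = 8.9/25.2 = 0.3532, giving w = 8.9/(25.2+8.9) = 0.261.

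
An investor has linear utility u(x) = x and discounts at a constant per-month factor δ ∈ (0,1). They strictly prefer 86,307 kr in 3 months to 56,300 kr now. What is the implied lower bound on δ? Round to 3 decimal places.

δ > 0.867

The preference means 56300 < δ^3·86307.
Dividing by 86307: δ^3 > 0.65232. Both sides are positive, so the cube root keeps the direction.
δ > 0.65232^(1/3) = 0.867.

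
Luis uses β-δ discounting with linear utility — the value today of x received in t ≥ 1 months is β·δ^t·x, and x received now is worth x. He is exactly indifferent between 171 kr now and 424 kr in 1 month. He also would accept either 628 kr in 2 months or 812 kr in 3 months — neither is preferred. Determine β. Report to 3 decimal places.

From the later pair, β·δ^2·628 = β·δ^3·812; dividing through, δ = 628/812 = 0.77340.
The first indifference: 171 = β·δ·424, so β = 171/(δ·424) = 171/(0.77340·424) ≈ 0.521.

β ≈ 0.521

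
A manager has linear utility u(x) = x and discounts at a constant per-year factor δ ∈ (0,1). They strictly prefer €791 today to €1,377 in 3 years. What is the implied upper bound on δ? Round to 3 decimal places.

Under u(x) = x this choice says 791 > δ^3·1377.
So δ^3 < 791/1377 = 0.57444; taking the cube root of both positive sides preserves the inequality.
δ < (791/1377)^(1/3) ≈ 0.831.

δ < 0.831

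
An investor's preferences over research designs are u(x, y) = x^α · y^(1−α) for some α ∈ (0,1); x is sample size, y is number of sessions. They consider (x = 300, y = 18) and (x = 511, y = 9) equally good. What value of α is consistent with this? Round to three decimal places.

Indifference: 300^α · 18^(1−α) = 511^α · 9^(1−α).
(300/511)^α = (9/18)^(1−α); take logs: α·ln(300/511) = (1−α)·ln(9/18), i.e. α·-0.532587 = (1−α)·-0.693147.
So α/(1−α) = (-0.693147)/(-0.532587) = 1.301472, and α = 1.301472/2.301472 ≈ 0.565.

α ≈ 0.565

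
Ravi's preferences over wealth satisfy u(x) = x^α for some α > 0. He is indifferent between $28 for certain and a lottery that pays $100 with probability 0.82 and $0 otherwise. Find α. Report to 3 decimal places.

The lottery's expected utility is 0.82·u(100) + 0.18·u(0) = 0.82·100^α (since u(0) = 0 for α > 0).
Equating: 28^α = 0.82·100^α, i.e. 0.2800^α = 0.82.
Take logs: α = ln 0.82 / ln(28/100) ≈ 0.15590.

α ≈ 0.156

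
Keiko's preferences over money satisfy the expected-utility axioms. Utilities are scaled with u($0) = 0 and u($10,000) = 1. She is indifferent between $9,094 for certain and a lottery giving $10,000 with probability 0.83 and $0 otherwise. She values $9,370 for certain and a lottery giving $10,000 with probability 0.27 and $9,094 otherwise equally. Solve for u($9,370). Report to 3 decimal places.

0.876

From the first indifference, u($9,094) = 0.83·u($10,000) + 0.17·u($0) = 0.83·1 + 0.17·0 = 0.83.
The second indifference gives u($9,370) = 0.27·u($10,000) + 0.73·u($9,094) = 0.27·1.00 + 0.73·0.83 = 0.8759.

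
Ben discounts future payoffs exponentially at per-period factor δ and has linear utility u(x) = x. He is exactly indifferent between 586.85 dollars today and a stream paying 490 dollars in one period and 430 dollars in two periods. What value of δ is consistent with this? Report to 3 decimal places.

δ ≈ 0.730

Equating present values: 586.85 = 490δ + 430δ².
That is, 430δ² + 490δ − 586.85 = 0, a quadratic in δ.
By the quadratic formula (taking the positive root), δ = (−490 + √1249482.00) / 860 ≈ 0.730.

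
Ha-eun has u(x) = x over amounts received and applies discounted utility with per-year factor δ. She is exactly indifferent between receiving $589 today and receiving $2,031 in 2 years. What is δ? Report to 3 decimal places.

The payoff in 2 years is discounted by δ^2, so u(589) = δ^2·u(2031) and δ^2 = u(589)/u(2031).
With u(x) = x: δ^2 = 589/2031 = 0.29000.
Taking the square root: δ = 0.29000^(1/2) ≈ 0.539.

δ ≈ 0.539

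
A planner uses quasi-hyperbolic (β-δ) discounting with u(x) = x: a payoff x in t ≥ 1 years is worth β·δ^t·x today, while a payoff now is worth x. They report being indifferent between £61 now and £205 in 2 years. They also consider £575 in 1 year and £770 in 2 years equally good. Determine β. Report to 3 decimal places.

The second indifference involves only future payoffs, so β cancels: β·δ^1·575 = β·δ^2·770, giving δ = 575/770 = 0.74675.
Now use the now-vs-future pair: 61 = β·δ^2·205 gives β = 61/(0.55764·205) ≈ 0.534.

β ≈ 0.534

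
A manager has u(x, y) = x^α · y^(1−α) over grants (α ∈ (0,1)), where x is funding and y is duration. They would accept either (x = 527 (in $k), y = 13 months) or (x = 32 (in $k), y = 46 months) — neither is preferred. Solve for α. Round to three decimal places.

Set the two utilities equal: 527^α·13^(1−α) = 32^α·46^(1−α).
(527/32)^α = (46/13)^(1−α); take logs: α·ln(527/32) = (1−α)·ln(46/13), i.e. α·2.801465 = (1−α)·1.263692.
So α/(1−α) = (1.263692)/(2.801465) = 0.451083, and α = 0.451083/1.451083 ≈ 0.311.

α ≈ 0.311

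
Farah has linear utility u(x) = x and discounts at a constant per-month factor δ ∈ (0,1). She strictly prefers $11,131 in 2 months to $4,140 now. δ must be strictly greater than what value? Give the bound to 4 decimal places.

δ > 0.6099

Under u(x) = x this choice says 4140 < δ^2·11131.
Dividing by 11131: δ^2 > 0.37193. Both sides are positive, so the square root keeps the direction.
δ > (4140/11131)^(1/2) ≈ 0.6099.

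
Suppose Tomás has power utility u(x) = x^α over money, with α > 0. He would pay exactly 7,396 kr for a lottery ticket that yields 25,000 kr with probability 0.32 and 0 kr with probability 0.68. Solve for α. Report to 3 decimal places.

α ≈ 0.936

EU(lottery) = 0.32·25000^α + 0.68·0 = 0.32·25000^α.
Indifference: 7396^α = 0.32·25000^α, so (7396/25000)^α = 0.32.
Take logs: α = ln 0.32 / ln(7396/25000) ≈ 0.93554.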